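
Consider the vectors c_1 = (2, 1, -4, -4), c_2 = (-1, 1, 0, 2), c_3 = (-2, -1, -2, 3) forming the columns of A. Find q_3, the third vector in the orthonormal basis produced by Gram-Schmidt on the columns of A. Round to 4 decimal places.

q_3 = (-0.2773, -0.7455, -0.5591, 0.2341)

q_1 = c_1/‖c_1‖ = (2, 1, -4, -4)/6.0828 = (0.3288, 0.1644, -0.6576, -0.6576).
r_{12} = q_1·c_2 = -1.4796.
u_2 = c_2 + 1.4796·q_1 = (-0.5135, 1.2432, -0.9730, 1.0270).
‖u_2‖ = 1.9521, so q_2 = (-0.2631, 0.6369, -0.4984, 0.5261).
r_{13} = q_1·c_3 = -1.4796; r_{23} = q_2·c_3 = 2.4644.
u_3 = c_3 + 1.4796·q_1 − 2.4644·q_2 = (-0.8652, -2.3262, -1.7447, 0.7305).
‖u_3‖ = 3.1205, so q_3 = (-0.2773, -0.7455, -0.5591, 0.2341).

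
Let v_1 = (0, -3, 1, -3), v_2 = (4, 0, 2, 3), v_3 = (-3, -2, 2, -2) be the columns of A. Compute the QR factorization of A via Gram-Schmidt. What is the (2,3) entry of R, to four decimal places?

r_{23} = -1.7202

q_1 = v_1/‖v_1‖ = (0, -3, 1, -3)/4.3589 = (0.0000, -0.6882, 0.2294, -0.6882).
r_{12} = q_1·v_2 = -1.6059.
u_2 = v_2 + 1.6059·q_1 = (4.0000, -1.1053, 2.3684, 1.8947).
‖u_2‖ = 5.1401, so q_2 = (0.7782, -0.2150, 0.4608, 0.3686).
r_{23} = q_2·v_3 = -1.7202.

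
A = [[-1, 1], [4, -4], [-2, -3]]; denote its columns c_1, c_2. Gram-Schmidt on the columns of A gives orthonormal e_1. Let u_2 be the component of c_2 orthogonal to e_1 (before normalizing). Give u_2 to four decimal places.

u_2 = (0.4762, -1.9048, -4.0476)

c_1 = (-1, 4, -2); ‖c_1‖ = 4.5826, so e_1 = (-0.2182, 0.8729, -0.4364).
e_1·c_2 = (-0.2182)·1 + 0.8729·(-4) + (-0.4364)·(-3) = -2.4004.
u_2 = c_2 + 2.4004·e_1 = (0.4762, -1.9048, -4.0476).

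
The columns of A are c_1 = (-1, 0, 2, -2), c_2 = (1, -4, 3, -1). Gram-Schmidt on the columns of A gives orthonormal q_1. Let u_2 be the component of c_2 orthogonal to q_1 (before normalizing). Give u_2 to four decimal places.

u_2 = (1.7778, -4.0000, 1.4444, 0.5556)

q_1 = c_1/‖c_1‖ = (-1, 0, 2, -2)/3.0000 = (-0.3333, 0.0000, 0.6667, -0.6667).
r_{12} = q_1·c_2 = 2.3333.
u_2 = c_2 − 2.3333·q_1 = (1.7778, -4.0000, 1.4444, 0.5556).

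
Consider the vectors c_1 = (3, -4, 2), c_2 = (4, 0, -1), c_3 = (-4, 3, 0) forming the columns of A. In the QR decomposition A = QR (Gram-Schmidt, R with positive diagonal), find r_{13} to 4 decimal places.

e_1 = c_1/‖c_1‖ = (3, -4, 2)/5.3852 = (0.5571, -0.7428, 0.3714).
r_{13} = e_1·c_3 = -4.4567.

r_{13} = -4.4567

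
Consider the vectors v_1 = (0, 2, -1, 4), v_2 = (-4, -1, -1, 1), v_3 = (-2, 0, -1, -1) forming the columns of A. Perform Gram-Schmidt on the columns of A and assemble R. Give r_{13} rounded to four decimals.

v_1 = (0, 2, -1, 4); ‖v_1‖ = 4.5826, so e_1 = (0.0000, 0.4364, -0.2182, 0.8729).
r_{13} = e_1·v_3 = -0.6547.

r_{13} = -0.6547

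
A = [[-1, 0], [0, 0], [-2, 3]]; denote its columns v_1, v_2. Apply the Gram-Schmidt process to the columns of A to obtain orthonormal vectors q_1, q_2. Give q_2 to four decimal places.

q_1 = v_1/‖v_1‖ = (-1, 0, -2)/2.2361 = (-0.4472, 0.0000, -0.8944).
r_{12} = q_1·v_2 = -2.6833.
u_2 = v_2 + 2.6833·q_1 = (-1.2000, 0.0000, 0.6000).
‖u_2‖ = 1.3416, so q_2 = (-0.8944, 0.0000, 0.4472).

q_2 = (-0.8944, 0.0000, 0.4472)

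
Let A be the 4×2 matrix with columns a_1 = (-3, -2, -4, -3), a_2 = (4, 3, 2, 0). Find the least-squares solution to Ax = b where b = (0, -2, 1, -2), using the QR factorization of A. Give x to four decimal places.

a_1 = (-3, -2, -4, -3); ‖a_1‖ = 6.1644, so q_1 = (-0.4867, -0.3244, -0.6489, -0.4867).
q_1·a_2 = (-0.4867)·4 + (-0.3244)·3 + (-0.6489)·2 + (-0.4867)·0 = -4.2178.
u_2 = a_2 + 4.2178·q_1 = (1.9474, 1.6316, -0.7368, -2.0526).
‖u_2‖ = 3.3482, so q_2 = (0.5816, 0.4873, -0.2201, -0.6131).
Qᵀb = (0.9733, 0.0314).
Back-substitute: x_2 = 0.0314/3.3482 = 0.0094.
x_1 = (0.9733 + 4.2178·0.0094)/6.1644 = 0.1643.

x = (0.1643, 0.0094)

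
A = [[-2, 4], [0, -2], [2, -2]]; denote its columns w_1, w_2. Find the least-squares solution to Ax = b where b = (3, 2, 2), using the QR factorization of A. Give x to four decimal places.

x = (0.0000, 0.1667)

w_1 = (-2, 0, 2); ‖w_1‖ = 2.8284, so e_1 = (-0.7071, 0.0000, 0.7071).
e_1·w_2 = (-0.7071)·4 + 0.0000·(-2) + 0.7071·(-2) = -4.2426.
u_2 = w_2 + 4.2426·e_1 = (1.0000, -2.0000, 1.0000).
‖u_2‖ = 2.4495, so e_2 = (0.4082, -0.8165, 0.4082).
Qᵀb = (-0.7071, 0.4082).
Back-substitute: x_2 = 0.4082/2.4495 = 0.1667.
x_1 = (-0.7071 + 4.2426·0.1667)/2.8284 = 0.0000.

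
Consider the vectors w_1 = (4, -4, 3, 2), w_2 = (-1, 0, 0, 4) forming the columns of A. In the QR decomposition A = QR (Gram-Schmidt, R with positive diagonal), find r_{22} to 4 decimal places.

q_1 = w_1/‖w_1‖ = (4, -4, 3, 2)/6.7082 = (0.5963, -0.5963, 0.4472, 0.2981).
r_{12} = q_1·w_2 = 0.5963.
u_2 = w_2 − 0.5963·q_1 = (-1.3556, 0.3556, -0.2667, 3.8222).
r_{22} = ‖u_2‖ = 4.0798.

r_{22} = 4.0798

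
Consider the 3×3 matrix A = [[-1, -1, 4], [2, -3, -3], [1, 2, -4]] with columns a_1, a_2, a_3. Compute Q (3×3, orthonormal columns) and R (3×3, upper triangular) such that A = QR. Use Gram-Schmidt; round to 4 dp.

Q = [[-0.4082, -0.4243, 0.8083], [0.8165, -0.5657, 0.1155], [0.4082, 0.7071, 0.5774]], R = [[2.4495, -1.2247, -5.7155], [0.0000, 3.5355, -2.8284], [0.0000, 0.0000, 0.5774]]

q_1 = a_1/‖a_1‖ = (-1, 2, 1)/2.4495 = (-0.4082, 0.8165, 0.4082).
r_{12} = q_1·a_2 = -1.2247.
u_2 = a_2 + 1.2247·q_1 = (-1.5000, -2.0000, 2.5000).
‖u_2‖ = 3.5355, so q_2 = (-0.4243, -0.5657, 0.7071).
r_{13} = q_1·a_3 = -5.7155; r_{23} = q_2·a_3 = -2.8284.
u_3 = a_3 + 5.7155·q_1 + 2.8284·q_2 = (0.4667, 0.0667, 0.3333).
‖u_3‖ = 0.5774, so q_3 = (0.8083, 0.1155, 0.5774).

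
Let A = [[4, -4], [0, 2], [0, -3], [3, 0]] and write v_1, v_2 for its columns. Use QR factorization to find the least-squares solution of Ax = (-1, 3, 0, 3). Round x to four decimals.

x = (0.6503, 0.7036)

q_1 = v_1/‖v_1‖ = (4, 0, 0, 3)/5.0000 = (0.8000, 0.0000, 0.0000, 0.6000).
r_{12} = q_1·v_2 = -3.2000.
u_2 = v_2 + 3.2000·q_1 = (-1.4400, 2.0000, -3.0000, 1.9200).
‖u_2‖ = 4.3313, so q_2 = (-0.3325, 0.4618, -0.6926, 0.4433).
Qᵀb = (1.0000, 3.0476).
Back-substitute: x_2 = 3.0476/4.3313 = 0.7036.
x_1 = (1.0000 + 3.2000·0.7036)/5.0000 = 0.6503.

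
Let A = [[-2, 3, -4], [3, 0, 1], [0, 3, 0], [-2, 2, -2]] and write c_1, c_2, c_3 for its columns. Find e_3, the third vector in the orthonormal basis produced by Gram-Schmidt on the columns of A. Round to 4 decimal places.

e_1 = c_1/‖c_1‖ = (-2, 3, 0, -2)/4.1231 = (-0.4851, 0.7276, 0.0000, -0.4851).
r_{12} = e_1·c_2 = -2.4254.
u_2 = c_2 + 2.4254·e_1 = (1.8235, 1.7647, 3.0000, 0.8235).
‖u_2‖ = 4.0147, so e_2 = (0.4542, 0.4396, 0.7473, 0.2051).
r_{13} = e_1·c_3 = 3.6380; r_{23} = e_2·c_3 = -1.7876.
u_3 = c_3 − 3.6380·e_1 + 1.7876·e_2 = (-1.4234, -0.8613, 1.3358, 0.1314).
‖u_3‖ = 2.1376, so e_3 = (-0.6659, -0.4029, 0.6249, 0.0615).

e_3 = (-0.6659, -0.4029, 0.6249, 0.0615)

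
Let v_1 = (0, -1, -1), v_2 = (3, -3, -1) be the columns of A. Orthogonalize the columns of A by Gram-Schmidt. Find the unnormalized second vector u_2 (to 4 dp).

q_1 = v_1/‖v_1‖ = (0, -1, -1)/1.4142 = (0.0000, -0.7071, -0.7071).
r_{12} = q_1·v_2 = 2.8284.
u_2 = v_2 − 2.8284·q_1 = (3.0000, -1.0000, 1.0000).

u_2 = (3.0000, -1.0000, 1.0000)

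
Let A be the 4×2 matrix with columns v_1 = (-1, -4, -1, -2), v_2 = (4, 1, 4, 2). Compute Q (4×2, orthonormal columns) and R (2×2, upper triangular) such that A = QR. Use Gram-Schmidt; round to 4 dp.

v_1 = (-1, -4, -1, -2); ‖v_1‖ = 4.6904, so q_1 = (-0.2132, -0.8528, -0.2132, -0.4264).
q_1·v_2 = (-0.2132)·4 + (-0.8528)·1 + (-0.2132)·4 + (-0.4264)·2 = -3.4112.
u_2 = v_2 + 3.4112·q_1 = (3.2727, -1.9091, 3.2727, 0.5455).
‖u_2‖ = 5.0362, so q_2 = (0.6498, -0.3791, 0.6498, 0.1083).

Q = [[-0.2132, 0.6498], [-0.8528, -0.3791], [-0.2132, 0.6498], [-0.4264, 0.1083]], R = [[4.6904, -3.4112], [0.0000, 5.0362]]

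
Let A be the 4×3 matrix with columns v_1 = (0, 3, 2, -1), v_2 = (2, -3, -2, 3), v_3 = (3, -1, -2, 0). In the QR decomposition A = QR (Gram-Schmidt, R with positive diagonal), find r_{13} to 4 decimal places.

e_1 = v_1/‖v_1‖ = (0, 3, 2, -1)/3.7417 = (0.0000, 0.8018, 0.5345, -0.2673).
r_{13} = e_1·v_3 = -1.8708.

r_{13} = -1.8708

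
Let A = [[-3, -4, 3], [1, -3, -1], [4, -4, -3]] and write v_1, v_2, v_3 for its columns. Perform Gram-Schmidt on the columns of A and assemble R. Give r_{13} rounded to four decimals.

r_{13} = -4.3146

e_1 = v_1/‖v_1‖ = (-3, 1, 4)/5.0990 = (-0.5883, 0.1961, 0.7845).
r_{13} = e_1·v_3 = -4.3146.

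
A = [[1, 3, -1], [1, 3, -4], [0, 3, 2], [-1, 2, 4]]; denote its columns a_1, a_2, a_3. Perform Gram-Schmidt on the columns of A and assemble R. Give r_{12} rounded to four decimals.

e_1 = a_1/‖a_1‖ = (1, 1, 0, -1)/1.7321 = (0.5774, 0.5774, 0.0000, -0.5774).
r_{12} = e_1·a_2 = 2.3094.

r_{12} = 2.3094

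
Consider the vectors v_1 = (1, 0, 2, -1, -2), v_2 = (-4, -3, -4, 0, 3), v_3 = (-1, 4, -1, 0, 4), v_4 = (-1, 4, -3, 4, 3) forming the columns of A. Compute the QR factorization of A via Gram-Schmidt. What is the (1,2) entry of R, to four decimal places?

v_1 = (1, 0, 2, -1, -2); ‖v_1‖ = 3.1623, so e_1 = (0.3162, 0.0000, 0.6325, -0.3162, -0.6325).
r_{12} = e_1·v_2 = -5.6921.

r_{12} = -5.6921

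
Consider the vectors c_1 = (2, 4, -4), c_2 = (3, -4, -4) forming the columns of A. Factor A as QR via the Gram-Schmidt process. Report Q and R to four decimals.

q_1 = c_1/‖c_1‖ = (2, 4, -4)/6.0000 = (0.3333, 0.6667, -0.6667).
r_{12} = q_1·c_2 = 1.0000.
u_2 = c_2 − 1.0000·q_1 = (2.6667, -4.6667, -3.3333).
‖u_2‖ = 6.3246, so q_2 = (0.4216, -0.7379, -0.5270).

Q = [[0.3333, 0.4216], [0.6667, -0.7379], [-0.6667, -0.5270]], R = [[6.0000, 1.0000], [0.0000, 6.3246]]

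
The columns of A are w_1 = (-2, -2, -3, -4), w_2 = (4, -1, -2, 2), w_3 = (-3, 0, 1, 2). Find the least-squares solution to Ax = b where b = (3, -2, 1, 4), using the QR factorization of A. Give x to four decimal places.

w_1 = (-2, -2, -3, -4); ‖w_1‖ = 5.7446, so e_1 = (-0.3482, -0.3482, -0.5222, -0.6963).
e_1·w_2 = (-0.3482)·4 + (-0.3482)·(-1) + (-0.5222)·(-2) + (-0.6963)·2 = -1.3926.
u_2 = w_2 + 1.3926·e_1 = (3.5152, -1.4848, -2.7273, 1.0303).
‖u_2‖ = 4.8021, so e_2 = (0.7320, -0.3092, -0.5679, 0.2146).
e_1·w_3 = (-0.3482)·(-3) + (-0.3482)·0 + (-0.5222)·1 + (-0.6963)·2 = -0.8704; e_2·w_3 = 0.7320·(-3) + (-0.3092)·0 + (-0.5679)·1 + 0.2146·2 = -2.3348.
u_3 = w_3 + 0.8704·e_1 + 2.3348·e_2 = (-1.5940, -1.0250, -0.7806, 1.8949).
‖u_3‖ = 2.7912, so e_3 = (-0.5711, -0.3672, -0.2796, 0.6789).
Qᵀb = (-3.6556, 3.1047, 1.4571).
Back-substitute: x_3 = 1.4571/2.7912 = 0.5220.
x_2 = (3.1047 + 2.3348·0.5220)/4.8021 = 0.9003.
x_1 = (-3.6556 + 1.3926·0.9003 + 0.8704·0.5220)/5.7446 = -0.3390.

x = (-0.3390, 0.9003, 0.5220)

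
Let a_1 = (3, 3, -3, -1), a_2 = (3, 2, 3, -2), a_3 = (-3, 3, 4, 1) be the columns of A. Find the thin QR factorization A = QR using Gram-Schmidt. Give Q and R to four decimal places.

q_1 = a_1/‖a_1‖ = (3, 3, -3, -1)/5.2915 = (0.5669, 0.5669, -0.5669, -0.1890).
r_{12} = q_1·a_2 = 1.5119.
u_2 = a_2 − 1.5119·q_1 = (2.1429, 1.1429, 3.8571, -1.7143).
‖u_2‖ = 4.8697, so q_2 = (0.4400, 0.2347, 0.7921, -0.3520).
r_{13} = q_1·a_3 = -2.4568; r_{23} = q_2·a_3 = 2.2002.
u_3 = a_3 + 2.4568·q_1 − 2.2002·q_2 = (-2.5753, 3.8765, 0.8645, 1.3102).
‖u_3‖ = 4.9116, so q_3 = (-0.5243, 0.7893, 0.1760, 0.2668).

Q = [[0.5669, 0.4400, -0.5243], [0.5669, 0.2347, 0.7893], [-0.5669, 0.7921, 0.1760], [-0.1890, -0.3520, 0.2668]], R = [[5.2915, 1.5119, -2.4568], [0.0000, 4.8697, 2.2002], [0.0000, 0.0000, 4.9116]]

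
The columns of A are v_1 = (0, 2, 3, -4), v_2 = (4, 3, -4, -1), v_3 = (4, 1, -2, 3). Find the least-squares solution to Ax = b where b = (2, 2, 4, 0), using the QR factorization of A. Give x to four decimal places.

e_1 = v_1/‖v_1‖ = (0, 2, 3, -4)/5.3852 = (0.0000, 0.3714, 0.5571, -0.7428).
r_{12} = e_1·v_2 = -0.3714.
u_2 = v_2 + 0.3714·e_1 = (4.0000, 3.1379, -3.7931, -1.2759).
‖u_2‖ = 6.4701, so e_2 = (0.6182, 0.4850, -0.5863, -0.1972).
r_{13} = e_1·v_3 = -2.9711; r_{23} = e_2·v_3 = 3.5388.
u_3 = v_3 + 2.9711·e_1 − 3.5388·e_2 = (1.8122, 0.3871, 1.7298, 1.4909).
‖u_3‖ = 2.9409, so e_3 = (0.6162, 0.1316, 0.5882, 0.5070).
Qᵀb = (2.9711, -0.1386, 3.8484).
Back-substitute: x_3 = 3.8484/2.9409 = 1.3086.
x_2 = (-0.1386 − 3.5388·1.3086)/6.4701 = -0.7371.
x_1 = (2.9711 + 0.3714·(-0.7371) + 2.9711·1.3086)/5.3852 = 1.2229.

x = (1.2229, -0.7371, 1.3086)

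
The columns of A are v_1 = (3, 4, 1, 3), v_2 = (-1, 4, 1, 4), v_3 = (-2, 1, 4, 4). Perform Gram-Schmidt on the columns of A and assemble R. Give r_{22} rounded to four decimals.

v_1 = (3, 4, 1, 3); ‖v_1‖ = 5.9161, so e_1 = (0.5071, 0.6761, 0.1690, 0.5071).
e_1·v_2 = 0.5071·(-1) + 0.6761·4 + 0.1690·1 + 0.5071·4 = 4.3948.
u_2 = v_2 − 4.3948·e_1 = (-3.2286, 1.0286, 0.2571, 1.7714).
r_{22} = ‖u_2‖ = 3.8322.

r_{22} = 3.8322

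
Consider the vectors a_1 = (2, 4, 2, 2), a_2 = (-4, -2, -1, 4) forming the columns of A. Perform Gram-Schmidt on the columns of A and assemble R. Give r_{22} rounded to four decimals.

a_1 = (2, 4, 2, 2); ‖a_1‖ = 5.2915, so e_1 = (0.3780, 0.7559, 0.3780, 0.3780).
e_1·a_2 = 0.3780·(-4) + 0.7559·(-2) + 0.3780·(-1) + 0.3780·4 = -1.8898.
u_2 = a_2 + 1.8898·e_1 = (-3.2857, -0.5714, -0.2857, 4.7143).
r_{22} = ‖u_2‖ = 5.7817.

r_{22} = 5.7817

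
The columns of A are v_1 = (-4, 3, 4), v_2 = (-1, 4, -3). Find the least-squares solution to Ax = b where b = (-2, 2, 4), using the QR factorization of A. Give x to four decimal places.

e_1 = v_1/‖v_1‖ = (-4, 3, 4)/6.4031 = (-0.6247, 0.4685, 0.6247).
r_{12} = e_1·v_2 = 0.6247.
u_2 = v_2 − 0.6247·e_1 = (-0.6098, 3.7073, -3.3902).
‖u_2‖ = 5.0606, so e_2 = (-0.1205, 0.7326, -0.6699).
Qᵀb = (4.6852, -0.9736).
Back-substitute: x_2 = -0.9736/5.0606 = -0.1924.
x_1 = (4.6852 − 0.6247·(-0.1924))/6.4031 = 0.7505.

x = (0.7505, -0.1924)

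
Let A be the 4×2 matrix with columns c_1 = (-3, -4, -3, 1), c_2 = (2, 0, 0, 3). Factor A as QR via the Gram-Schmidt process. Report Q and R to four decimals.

Q = [[-0.5071, 0.4882], [-0.6761, -0.0960], [-0.5071, -0.0720], [0.1690, 0.8644]], R = [[5.9161, -0.5071], [0.0000, 3.5697]]

e_1 = c_1/‖c_1‖ = (-3, -4, -3, 1)/5.9161 = (-0.5071, -0.6761, -0.5071, 0.1690).
r_{12} = e_1·c_2 = -0.5071.
u_2 = c_2 + 0.5071·e_1 = (1.7429, -0.3429, -0.2571, 3.0857).
‖u_2‖ = 3.5697, so e_2 = (0.4882, -0.0960, -0.0720, 0.8644).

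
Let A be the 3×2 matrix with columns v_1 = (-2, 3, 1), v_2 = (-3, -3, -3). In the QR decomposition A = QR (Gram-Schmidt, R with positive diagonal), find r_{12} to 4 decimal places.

r_{12} = -1.6036

v_1 = (-2, 3, 1); ‖v_1‖ = 3.7417, so q_1 = (-0.5345, 0.8018, 0.2673).
r_{12} = q_1·v_2 = -1.6036.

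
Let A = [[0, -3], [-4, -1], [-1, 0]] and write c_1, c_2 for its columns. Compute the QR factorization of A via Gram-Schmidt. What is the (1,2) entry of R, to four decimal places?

c_1 = (0, -4, -1); ‖c_1‖ = 4.1231, so e_1 = (0.0000, -0.9701, -0.2425).
r_{12} = e_1·c_2 = 0.9701.

r_{12} = 0.9701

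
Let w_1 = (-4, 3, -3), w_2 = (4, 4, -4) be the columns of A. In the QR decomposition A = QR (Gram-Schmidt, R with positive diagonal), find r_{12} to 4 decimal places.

w_1 = (-4, 3, -3); ‖w_1‖ = 5.8310, so q_1 = (-0.6860, 0.5145, -0.5145).
r_{12} = q_1·w_2 = 1.3720.

r_{12} = 1.3720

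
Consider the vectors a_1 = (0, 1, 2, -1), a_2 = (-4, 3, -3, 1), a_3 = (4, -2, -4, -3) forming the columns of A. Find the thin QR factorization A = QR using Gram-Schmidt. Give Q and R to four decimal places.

q_1 = a_1/‖a_1‖ = (0, 1, 2, -1)/2.4495 = (0.0000, 0.4082, 0.8165, -0.4082).
r_{12} = q_1·a_2 = -1.6330.
u_2 = a_2 + 1.6330·q_1 = (-4.0000, 3.6667, -1.6667, 0.3333).
‖u_2‖ = 5.6862, so q_2 = (-0.7035, 0.6448, -0.2931, 0.0586).
r_{13} = q_1·a_3 = -2.8577; r_{23} = q_2·a_3 = -3.1069.
u_3 = a_3 + 2.8577·q_1 + 3.1069·q_2 = (1.8144, 1.1701, -2.5773, -3.9845).
‖u_3‖ = 5.2135, so q_3 = (0.3480, 0.2244, -0.4944, -0.7643).

Q = [[0.0000, -0.7035, 0.3480], [0.4082, 0.6448, 0.2244], [0.8165, -0.2931, -0.4944], [-0.4082, 0.0586, -0.7643]], R = [[2.4495, -1.6330, -2.8577], [0.0000, 5.6862, -3.1069], [0.0000, 0.0000, 5.2135]]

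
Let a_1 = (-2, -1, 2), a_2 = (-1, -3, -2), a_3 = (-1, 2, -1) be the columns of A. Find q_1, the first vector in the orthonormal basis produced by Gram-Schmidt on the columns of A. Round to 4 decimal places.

q_1 = a_1/‖a_1‖ = (-2, -1, 2)/3.0000 = (-0.6667, -0.3333, 0.6667).

q_1 = (-0.6667, -0.3333, 0.6667)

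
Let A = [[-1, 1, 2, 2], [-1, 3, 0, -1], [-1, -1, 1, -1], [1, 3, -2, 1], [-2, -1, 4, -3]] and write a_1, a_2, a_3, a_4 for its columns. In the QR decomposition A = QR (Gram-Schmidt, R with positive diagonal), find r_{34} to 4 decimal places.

q_1 = a_1/‖a_1‖ = (-1, -1, -1, 1, -2)/2.8284 = (-0.3536, -0.3536, -0.3536, 0.3536, -0.7071).
r_{12} = q_1·a_2 = 0.7071.
u_2 = a_2 − 0.7071·q_1 = (1.2500, 3.2500, -0.7500, 2.7500, -0.5000).
‖u_2‖ = 4.5277, so q_2 = (0.2761, 0.7178, -0.1656, 0.6074, -0.1104).
r_{13} = q_1·a_3 = -4.5962; r_{23} = q_2·a_3 = -1.2700.
u_3 = a_3 + 4.5962·q_1 + 1.2700·q_2 = (0.7256, -0.7134, -0.8354, 0.3963, 0.6098).
‖u_3‖ = 1.5041, so q_3 = (0.4824, -0.4743, -0.5554, 0.2635, 0.4054).
r_{34} = q_3·a_4 = 1.0419.

r_{34} = 1.0419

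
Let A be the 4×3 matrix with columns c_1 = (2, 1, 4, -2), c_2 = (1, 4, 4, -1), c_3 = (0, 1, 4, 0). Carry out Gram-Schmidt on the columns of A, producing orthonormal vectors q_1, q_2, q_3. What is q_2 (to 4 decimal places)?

c_1 = (2, 1, 4, -2); ‖c_1‖ = 5.0000, so q_1 = (0.4000, 0.2000, 0.8000, -0.4000).
q_1·c_2 = 0.4000·1 + 0.2000·4 + 0.8000·4 + (-0.4000)·(-1) = 4.8000.
u_2 = c_2 − 4.8000·q_1 = (-0.9200, 3.0400, 0.1600, 0.9200).
‖u_2‖ = 3.3106, so q_2 = (-0.2779, 0.9183, 0.0483, 0.2779).

q_2 = (-0.2779, 0.9183, 0.0483, 0.2779)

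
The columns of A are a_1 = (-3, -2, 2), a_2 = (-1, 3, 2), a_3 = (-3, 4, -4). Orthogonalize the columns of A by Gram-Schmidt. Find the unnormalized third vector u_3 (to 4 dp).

u_3 = (-3.7975, 1.5190, -4.1772)

a_1 = (-3, -2, 2); ‖a_1‖ = 4.1231, so e_1 = (-0.7276, -0.4851, 0.4851).
e_1·a_2 = (-0.7276)·(-1) + (-0.4851)·3 + 0.4851·2 = 0.2425.
u_2 = a_2 − 0.2425·e_1 = (-0.8235, 3.1176, 1.8824).
‖u_2‖ = 3.7338, so e_2 = (-0.2206, 0.8350, 0.5041).
e_1·a_3 = (-0.7276)·(-3) + (-0.4851)·4 + 0.4851·(-4) = -1.6977; e_2·a_3 = (-0.2206)·(-3) + 0.8350·4 + 0.5041·(-4) = 1.9851.
u_3 = a_3 + 1.6977·e_1 − 1.9851·e_2 = (-3.7975, 1.5190, -4.1772).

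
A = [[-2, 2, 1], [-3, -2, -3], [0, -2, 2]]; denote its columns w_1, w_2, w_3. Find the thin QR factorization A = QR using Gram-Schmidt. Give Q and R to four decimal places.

Q = [[-0.5547, 0.6749, 0.4867], [-0.8321, -0.4499, -0.3244], [0.0000, -0.5849, 0.8111]], R = [[3.6056, 0.5547, 1.9415], [0.0000, 3.4194, 0.8549], [0.0000, 0.0000, 3.0822]]

w_1 = (-2, -3, 0); ‖w_1‖ = 3.6056, so q_1 = (-0.5547, -0.8321, 0.0000).
q_1·w_2 = (-0.5547)·2 + (-0.8321)·(-2) + 0.0000·(-2) = 0.5547.
u_2 = w_2 − 0.5547·q_1 = (2.3077, -1.5385, -2.0000).
‖u_2‖ = 3.4194, so q_2 = (0.6749, -0.4499, -0.5849).
q_1·w_3 = (-0.5547)·1 + (-0.8321)·(-3) + 0.0000·2 = 1.9415; q_2·w_3 = 0.6749·1 + (-0.4499)·(-3) + (-0.5849)·2 = 0.8549.
u_3 = w_3 − 1.9415·q_1 − 0.8549·q_2 = (1.5000, -1.0000, 2.5000).
‖u_3‖ = 3.0822, so q_3 = (0.4867, -0.3244, 0.8111).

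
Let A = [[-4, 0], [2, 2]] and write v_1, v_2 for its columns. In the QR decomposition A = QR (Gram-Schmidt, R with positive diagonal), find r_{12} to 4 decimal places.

e_1 = v_1/‖v_1‖ = (-4, 2)/4.4721 = (-0.8944, 0.4472).
r_{12} = e_1·v_2 = 0.8944.

r_{12} = 0.8944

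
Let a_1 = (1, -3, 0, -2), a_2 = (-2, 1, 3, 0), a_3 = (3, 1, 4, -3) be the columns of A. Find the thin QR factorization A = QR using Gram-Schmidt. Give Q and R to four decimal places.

Q = [[0.2673, -0.4701, 0.7515], [-0.8018, -0.0204, 0.4625], [0.0000, 0.8584, 0.3468], [-0.5345, -0.2044, -0.3179]], R = [[3.7417, -1.3363, 1.6036], [0.0000, 3.4949, 2.6161], [0.0000, 0.0000, 5.0581]]

a_1 = (1, -3, 0, -2); ‖a_1‖ = 3.7417, so e_1 = (0.2673, -0.8018, 0.0000, -0.5345).
e_1·a_2 = 0.2673·(-2) + (-0.8018)·1 + 0.0000·3 + (-0.5345)·0 = -1.3363.
u_2 = a_2 + 1.3363·e_1 = (-1.6429, -0.0714, 3.0000, -0.7143).
‖u_2‖ = 3.4949, so e_2 = (-0.4701, -0.0204, 0.8584, -0.2044).
e_1·a_3 = 0.2673·3 + (-0.8018)·1 + 0.0000·4 + (-0.5345)·(-3) = 1.6036; e_2·a_3 = (-0.4701)·3 + (-0.0204)·1 + 0.8584·4 + (-0.2044)·(-3) = 2.6161.
u_3 = a_3 − 1.6036·e_1 − 2.6161·e_2 = (3.8012, 2.3392, 1.7544, -1.6082).
‖u_3‖ = 5.0581, so e_3 = (0.7515, 0.4625, 0.3468, -0.3179).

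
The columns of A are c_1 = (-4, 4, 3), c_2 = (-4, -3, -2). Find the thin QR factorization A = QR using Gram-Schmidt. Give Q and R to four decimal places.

c_1 = (-4, 4, 3); ‖c_1‖ = 6.4031, so e_1 = (-0.6247, 0.6247, 0.4685).
e_1·c_2 = (-0.6247)·(-4) + 0.6247·(-3) + 0.4685·(-2) = -0.3123.
u_2 = c_2 + 0.3123·e_1 = (-4.1951, -2.8049, -1.8537).
‖u_2‖ = 5.3761, so e_2 = (-0.7803, -0.5217, -0.3448).

Q = [[-0.6247, -0.7803], [0.6247, -0.5217], [0.4685, -0.3448]], R = [[6.4031, -0.3123], [0.0000, 5.3761]]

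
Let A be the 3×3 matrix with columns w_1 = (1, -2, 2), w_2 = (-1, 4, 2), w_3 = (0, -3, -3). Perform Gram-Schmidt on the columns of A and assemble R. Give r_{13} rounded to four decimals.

w_1 = (1, -2, 2); ‖w_1‖ = 3.0000, so e_1 = (0.3333, -0.6667, 0.6667).
r_{13} = e_1·w_3 = 0.0000.

r_{13} = 0.0000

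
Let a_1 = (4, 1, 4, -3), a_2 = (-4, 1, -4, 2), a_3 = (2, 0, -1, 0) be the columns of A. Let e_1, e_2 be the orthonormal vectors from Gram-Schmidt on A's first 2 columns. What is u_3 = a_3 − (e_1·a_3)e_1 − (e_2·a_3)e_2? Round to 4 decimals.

e_1 = a_1/‖a_1‖ = (4, 1, 4, -3)/6.4807 = (0.6172, 0.1543, 0.6172, -0.4629).
r_{12} = e_1·a_2 = -5.7092.
u_2 = a_2 + 5.7092·e_1 = (-0.4762, 1.8810, -0.4762, -0.6429).
‖u_2‖ = 2.0988, so e_2 = (-0.2269, 0.8962, -0.2269, -0.3063).
r_{13} = e_1·a_3 = 0.6172; r_{23} = e_2·a_3 = -0.2269.
u_3 = a_3 − 0.6172·e_1 + 0.2269·e_2 = (1.5676, 0.1081, -1.4324, 0.2162).

u_3 = (1.5676, 0.1081, -1.4324, 0.2162)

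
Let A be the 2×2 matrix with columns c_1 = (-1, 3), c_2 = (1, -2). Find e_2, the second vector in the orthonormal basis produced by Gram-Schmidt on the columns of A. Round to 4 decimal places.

e_2 = (0.9487, 0.3162)

c_1 = (-1, 3); ‖c_1‖ = 3.1623, so e_1 = (-0.3162, 0.9487).
e_1·c_2 = (-0.3162)·1 + 0.9487·(-2) = -2.2136.
u_2 = c_2 + 2.2136·e_1 = (0.3000, 0.1000).
‖u_2‖ = 0.3162, so e_2 = (0.9487, 0.3162).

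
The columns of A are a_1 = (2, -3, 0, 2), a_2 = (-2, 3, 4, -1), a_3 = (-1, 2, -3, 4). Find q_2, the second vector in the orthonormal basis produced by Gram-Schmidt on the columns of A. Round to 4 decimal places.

q_2 = (-0.0575, 0.0862, 0.9769, 0.1868)

a_1 = (2, -3, 0, 2); ‖a_1‖ = 4.1231, so q_1 = (0.4851, -0.7276, 0.0000, 0.4851).
q_1·a_2 = 0.4851·(-2) + (-0.7276)·3 + 0.0000·4 + 0.4851·(-1) = -3.6380.
u_2 = a_2 + 3.6380·q_1 = (-0.2353, 0.3529, 4.0000, 0.7647).
‖u_2‖ = 4.0945, so q_2 = (-0.0575, 0.0862, 0.9769, 0.1868).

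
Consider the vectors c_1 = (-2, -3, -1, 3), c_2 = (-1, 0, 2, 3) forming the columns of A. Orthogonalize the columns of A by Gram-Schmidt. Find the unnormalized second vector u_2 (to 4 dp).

u_2 = (-0.2174, 1.1739, 2.3913, 1.8261)

q_1 = c_1/‖c_1‖ = (-2, -3, -1, 3)/4.7958 = (-0.4170, -0.6255, -0.2085, 0.6255).
r_{12} = q_1·c_2 = 1.8766.
u_2 = c_2 − 1.8766·q_1 = (-0.2174, 1.1739, 2.3913, 1.8261).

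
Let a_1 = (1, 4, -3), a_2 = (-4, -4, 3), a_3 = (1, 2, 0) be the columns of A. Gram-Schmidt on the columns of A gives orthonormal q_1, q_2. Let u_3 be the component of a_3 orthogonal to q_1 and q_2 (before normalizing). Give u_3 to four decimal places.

a_1 = (1, 4, -3); ‖a_1‖ = 5.0990, so q_1 = (0.1961, 0.7845, -0.5883).
q_1·a_2 = 0.1961·(-4) + 0.7845·(-4) + (-0.5883)·3 = -5.6874.
u_2 = a_2 + 5.6874·q_1 = (-2.8846, 0.4615, -0.3462).
‖u_2‖ = 2.9417, so q_2 = (-0.9806, 0.1569, -0.1177).
q_1·a_3 = 0.1961·1 + 0.7845·2 + (-0.5883)·0 = 1.7650; q_2·a_3 = (-0.9806)·1 + 0.1569·2 + (-0.1177)·0 = -0.6668.
u_3 = a_3 − 1.7650·q_1 + 0.6668·q_2 = (0.0000, 0.7200, 0.9600).

u_3 = (0.0000, 0.7200, 0.9600)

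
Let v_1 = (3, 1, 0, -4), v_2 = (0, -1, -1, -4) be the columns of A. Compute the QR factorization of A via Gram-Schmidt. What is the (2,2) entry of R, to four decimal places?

r_{22} = 3.0571

v_1 = (3, 1, 0, -4); ‖v_1‖ = 5.0990, so q_1 = (0.5883, 0.1961, 0.0000, -0.7845).
q_1·v_2 = 0.5883·0 + 0.1961·(-1) + 0.0000·(-1) + (-0.7845)·(-4) = 2.9417.
u_2 = v_2 − 2.9417·q_1 = (-1.7308, -1.5769, -1.0000, -1.6923).
r_{22} = ‖u_2‖ = 3.0571.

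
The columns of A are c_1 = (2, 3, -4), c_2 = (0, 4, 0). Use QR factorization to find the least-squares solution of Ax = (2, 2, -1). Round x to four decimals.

c_1 = (2, 3, -4); ‖c_1‖ = 5.3852, so q_1 = (0.3714, 0.5571, -0.7428).
q_1·c_2 = 0.3714·0 + 0.5571·4 + (-0.7428)·0 = 2.2283.
u_2 = c_2 − 2.2283·q_1 = (-0.8276, 2.7586, 1.6552).
‖u_2‖ = 3.3218, so q_2 = (-0.2491, 0.8305, 0.4983).
Qᵀb = (2.5997, 0.6644).
Back-substitute: x_2 = 0.6644/3.3218 = 0.2000.
x_1 = (2.5997 − 2.2283·0.2000)/5.3852 = 0.4000.

x = (0.4000, 0.2000)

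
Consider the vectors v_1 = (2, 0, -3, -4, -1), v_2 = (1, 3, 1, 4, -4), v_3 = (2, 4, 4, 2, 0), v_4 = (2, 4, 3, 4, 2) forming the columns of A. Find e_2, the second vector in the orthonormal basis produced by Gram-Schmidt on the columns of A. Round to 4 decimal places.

e_1 = v_1/‖v_1‖ = (2, 0, -3, -4, -1)/5.4772 = (0.3651, 0.0000, -0.5477, -0.7303, -0.1826).
r_{12} = e_1·v_2 = -2.3735.
u_2 = v_2 + 2.3735·e_1 = (1.8667, 3.0000, -0.3000, 2.2667, -4.4333).
‖u_2‖ = 6.1128, so e_2 = (0.3054, 0.4908, -0.0491, 0.3708, -0.7253).

e_2 = (0.3054, 0.4908, -0.0491, 0.3708, -0.7253)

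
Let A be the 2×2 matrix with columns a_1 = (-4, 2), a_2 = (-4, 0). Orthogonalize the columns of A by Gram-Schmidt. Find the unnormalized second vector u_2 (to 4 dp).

a_1 = (-4, 2); ‖a_1‖ = 4.4721, so e_1 = (-0.8944, 0.4472).
e_1·a_2 = (-0.8944)·(-4) + 0.4472·0 = 3.5777.
u_2 = a_2 − 3.5777·e_1 = (-0.8000, -1.6000).

u_2 = (-0.8000, -1.6000)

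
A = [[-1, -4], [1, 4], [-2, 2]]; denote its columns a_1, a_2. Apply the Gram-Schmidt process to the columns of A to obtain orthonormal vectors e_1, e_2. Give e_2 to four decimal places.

e_2 = (-0.5774, 0.5774, 0.5774)

a_1 = (-1, 1, -2); ‖a_1‖ = 2.4495, so e_1 = (-0.4082, 0.4082, -0.8165).
e_1·a_2 = (-0.4082)·(-4) + 0.4082·4 + (-0.8165)·2 = 1.6330.
u_2 = a_2 − 1.6330·e_1 = (-3.3333, 3.3333, 3.3333).
‖u_2‖ = 5.7735, so e_2 = (-0.5774, 0.5774, 0.5774).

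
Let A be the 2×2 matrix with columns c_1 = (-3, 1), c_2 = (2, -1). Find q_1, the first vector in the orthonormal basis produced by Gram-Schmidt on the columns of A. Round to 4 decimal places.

q_1 = (-0.9487, 0.3162)

c_1 = (-3, 1); ‖c_1‖ = 3.1623, so q_1 = (-0.9487, 0.3162).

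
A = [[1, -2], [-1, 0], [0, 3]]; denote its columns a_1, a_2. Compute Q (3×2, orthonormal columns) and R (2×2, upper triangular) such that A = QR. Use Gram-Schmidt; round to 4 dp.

e_1 = a_1/‖a_1‖ = (1, -1, 0)/1.4142 = (0.7071, -0.7071, 0.0000).
r_{12} = e_1·a_2 = -1.4142.
u_2 = a_2 + 1.4142·e_1 = (-1.0000, -1.0000, 3.0000).
‖u_2‖ = 3.3166, so e_2 = (-0.3015, -0.3015, 0.9045).

Q = [[0.7071, -0.3015], [-0.7071, -0.3015], [0.0000, 0.9045]], R = [[1.4142, -1.4142], [0.0000, 3.3166]]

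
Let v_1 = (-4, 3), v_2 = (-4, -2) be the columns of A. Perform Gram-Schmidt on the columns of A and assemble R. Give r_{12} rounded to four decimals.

v_1 = (-4, 3); ‖v_1‖ = 5.0000, so q_1 = (-0.8000, 0.6000).
r_{12} = q_1·v_2 = 2.0000.

r_{12} = 2.0000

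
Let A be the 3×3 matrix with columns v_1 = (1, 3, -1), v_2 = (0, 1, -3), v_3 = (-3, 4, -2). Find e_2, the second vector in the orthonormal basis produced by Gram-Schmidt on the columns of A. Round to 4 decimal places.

v_1 = (1, 3, -1); ‖v_1‖ = 3.3166, so e_1 = (0.3015, 0.9045, -0.3015).
e_1·v_2 = 0.3015·0 + 0.9045·1 + (-0.3015)·(-3) = 1.8091.
u_2 = v_2 − 1.8091·e_1 = (-0.5455, -0.6364, -2.4545).
‖u_2‖ = 2.5937, so e_2 = (-0.2103, -0.2453, -0.9463).

e_2 = (-0.2103, -0.2453, -0.9463)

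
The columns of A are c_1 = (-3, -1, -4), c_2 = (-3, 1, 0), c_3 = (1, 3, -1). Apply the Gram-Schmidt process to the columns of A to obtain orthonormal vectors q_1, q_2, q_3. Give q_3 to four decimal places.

q_3 = (0.2857, 0.8571, -0.4286)

c_1 = (-3, -1, -4); ‖c_1‖ = 5.0990, so q_1 = (-0.5883, -0.1961, -0.7845).
q_1·c_2 = (-0.5883)·(-3) + (-0.1961)·1 + (-0.7845)·0 = 1.5689.
u_2 = c_2 − 1.5689·q_1 = (-2.0769, 1.3077, 1.2308).
‖u_2‖ = 2.7456, so q_2 = (-0.7564, 0.4763, 0.4483).
q_1·c_3 = (-0.5883)·1 + (-0.1961)·3 + (-0.7845)·(-1) = -0.3922; q_2·c_3 = (-0.7564)·1 + 0.4763·3 + 0.4483·(-1) = 0.2241.
u_3 = c_3 + 0.3922·q_1 − 0.2241·q_2 = (0.9388, 2.8163, -1.4082).
‖u_3‖ = 3.2857, so q_3 = (0.2857, 0.8571, -0.4286).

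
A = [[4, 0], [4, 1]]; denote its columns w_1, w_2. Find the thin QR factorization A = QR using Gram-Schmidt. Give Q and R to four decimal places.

Q = [[0.7071, -0.7071], [0.7071, 0.7071]], R = [[5.6569, 0.7071], [0.0000, 0.7071]]

q_1 = w_1/‖w_1‖ = (4, 4)/5.6569 = (0.7071, 0.7071).
r_{12} = q_1·w_2 = 0.7071.
u_2 = w_2 − 0.7071·q_1 = (-0.5000, 0.5000).
‖u_2‖ = 0.7071, so q_2 = (-0.7071, 0.7071).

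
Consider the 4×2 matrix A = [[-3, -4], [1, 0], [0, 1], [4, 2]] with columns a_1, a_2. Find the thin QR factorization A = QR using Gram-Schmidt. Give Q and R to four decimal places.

q_1 = a_1/‖a_1‖ = (-3, 1, 0, 4)/5.0990 = (-0.5883, 0.1961, 0.0000, 0.7845).
r_{12} = q_1·a_2 = 3.9223.
u_2 = a_2 − 3.9223·q_1 = (-1.6923, -0.7692, 1.0000, -1.0769).
‖u_2‖ = 2.3697, so q_2 = (-0.7142, -0.3246, 0.4220, -0.4545).

Q = [[-0.5883, -0.7142], [0.1961, -0.3246], [0.0000, 0.4220], [0.7845, -0.4545]], R = [[5.0990, 3.9223], [0.0000, 2.3697]]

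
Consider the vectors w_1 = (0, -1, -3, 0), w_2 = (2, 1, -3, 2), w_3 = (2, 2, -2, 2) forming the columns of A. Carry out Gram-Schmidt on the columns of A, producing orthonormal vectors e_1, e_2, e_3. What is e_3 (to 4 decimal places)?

w_1 = (0, -1, -3, 0); ‖w_1‖ = 3.1623, so e_1 = (0.0000, -0.3162, -0.9487, 0.0000).
e_1·w_2 = 0.0000·2 + (-0.3162)·1 + (-0.9487)·(-3) + 0.0000·2 = 2.5298.
u_2 = w_2 − 2.5298·e_1 = (2.0000, 1.8000, -0.6000, 2.0000).
‖u_2‖ = 3.4059, so e_2 = (0.5872, 0.5285, -0.1762, 0.5872).
e_1·w_3 = 0.0000·2 + (-0.3162)·2 + (-0.9487)·(-2) + 0.0000·2 = 1.2649; e_2·w_3 = 0.5872·2 + 0.5285·2 + (-0.1762)·(-2) + 0.5872·2 = 3.7582.
u_3 = w_3 − 1.2649·e_1 − 3.7582·e_2 = (-0.2069, 0.4138, -0.1379, -0.2069).
‖u_3‖ = 0.5252, so e_3 = (-0.3939, 0.7878, -0.2626, -0.3939).

e_3 = (-0.3939, 0.7878, -0.2626, -0.3939)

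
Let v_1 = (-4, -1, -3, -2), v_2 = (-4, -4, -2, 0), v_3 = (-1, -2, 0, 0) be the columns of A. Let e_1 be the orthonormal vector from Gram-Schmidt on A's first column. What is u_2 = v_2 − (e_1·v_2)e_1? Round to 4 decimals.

v_1 = (-4, -1, -3, -2); ‖v_1‖ = 5.4772, so e_1 = (-0.7303, -0.1826, -0.5477, -0.3651).
e_1·v_2 = (-0.7303)·(-4) + (-0.1826)·(-4) + (-0.5477)·(-2) + (-0.3651)·0 = 4.7469.
u_2 = v_2 − 4.7469·e_1 = (-0.5333, -3.1333, 0.6000, 1.7333).

u_2 = (-0.5333, -3.1333, 0.6000, 1.7333)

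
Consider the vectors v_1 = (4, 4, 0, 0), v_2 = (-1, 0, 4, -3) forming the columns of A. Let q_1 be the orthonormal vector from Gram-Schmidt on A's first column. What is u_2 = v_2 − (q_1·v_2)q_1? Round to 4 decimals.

u_2 = (-0.5000, 0.5000, 4.0000, -3.0000)

q_1 = v_1/‖v_1‖ = (4, 4, 0, 0)/5.6569 = (0.7071, 0.7071, 0.0000, 0.0000).
r_{12} = q_1·v_2 = -0.7071.
u_2 = v_2 + 0.7071·q_1 = (-0.5000, 0.5000, 4.0000, -3.0000).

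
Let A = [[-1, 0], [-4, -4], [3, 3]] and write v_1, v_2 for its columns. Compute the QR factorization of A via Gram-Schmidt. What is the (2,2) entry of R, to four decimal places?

q_1 = v_1/‖v_1‖ = (-1, -4, 3)/5.0990 = (-0.1961, -0.7845, 0.5883).
r_{12} = q_1·v_2 = 4.9029.
u_2 = v_2 − 4.9029·q_1 = (0.9615, -0.1538, 0.1154).
r_{22} = ‖u_2‖ = 0.9806.

r_{22} = 0.9806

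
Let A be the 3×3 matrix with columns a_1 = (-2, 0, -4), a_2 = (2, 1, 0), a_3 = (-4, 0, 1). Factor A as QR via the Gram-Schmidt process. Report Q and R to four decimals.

Q = [[-0.4472, 0.7807, -0.4364], [0.0000, 0.4880, 0.8729], [-0.8944, -0.3904, 0.2182]], R = [[4.4721, -0.8944, 0.8944], [0.0000, 2.0494, -3.5132], [0.0000, 0.0000, 1.9640]]

q_1 = a_1/‖a_1‖ = (-2, 0, -4)/4.4721 = (-0.4472, 0.0000, -0.8944).
r_{12} = q_1·a_2 = -0.8944.
u_2 = a_2 + 0.8944·q_1 = (1.6000, 1.0000, -0.8000).
‖u_2‖ = 2.0494, so q_2 = (0.7807, 0.4880, -0.3904).
r_{13} = q_1·a_3 = 0.8944; r_{23} = q_2·a_3 = -3.5132.
u_3 = a_3 − 0.8944·q_1 + 3.5132·q_2 = (-0.8571, 1.7143, 0.4286).
‖u_3‖ = 1.9640, so q_3 = (-0.4364, 0.8729, 0.2182).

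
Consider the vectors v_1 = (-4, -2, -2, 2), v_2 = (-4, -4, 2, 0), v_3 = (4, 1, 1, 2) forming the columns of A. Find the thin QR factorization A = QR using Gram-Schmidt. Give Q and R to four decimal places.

v_1 = (-4, -2, -2, 2); ‖v_1‖ = 5.2915, so e_1 = (-0.7559, -0.3780, -0.3780, 0.3780).
e_1·v_2 = (-0.7559)·(-4) + (-0.3780)·(-4) + (-0.3780)·2 + 0.3780·0 = 3.7796.
u_2 = v_2 − 3.7796·e_1 = (-1.1429, -2.5714, 3.4286, -1.4286).
‖u_2‖ = 4.6599, so e_2 = (-0.2453, -0.5518, 0.7358, -0.3066).
e_1·v_3 = (-0.7559)·4 + (-0.3780)·1 + (-0.3780)·1 + 0.3780·2 = -3.0237; e_2·v_3 = (-0.2453)·4 + (-0.5518)·1 + 0.7358·1 + (-0.3066)·2 = -1.4102.
u_3 = v_3 + 3.0237·e_1 + 1.4102·e_2 = (1.3684, -0.9211, 0.8947, 2.7105).
‖u_3‖ = 3.2967, so e_3 = (0.4151, -0.2794, 0.2714, 0.8222).

Q = [[-0.7559, -0.2453, 0.4151], [-0.3780, -0.5518, -0.2794], [-0.3780, 0.7358, 0.2714], [0.3780, -0.3066, 0.8222]], R = [[5.2915, 3.7796, -3.0237], [0.0000, 4.6599, -1.4102], [0.0000, 0.0000, 3.2967]]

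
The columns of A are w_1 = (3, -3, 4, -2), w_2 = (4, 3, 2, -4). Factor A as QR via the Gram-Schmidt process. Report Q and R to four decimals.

w_1 = (3, -3, 4, -2); ‖w_1‖ = 6.1644, so e_1 = (0.4867, -0.4867, 0.6489, -0.3244).
e_1·w_2 = 0.4867·4 + (-0.4867)·3 + 0.6489·2 + (-0.3244)·(-4) = 3.0822.
u_2 = w_2 − 3.0822·e_1 = (2.5000, 4.5000, 0.0000, -3.0000).
‖u_2‖ = 5.9582, so e_2 = (0.4196, 0.7553, 0.0000, -0.5035).

Q = [[0.4867, 0.4196], [-0.4867, 0.7553], [0.6489, 0.0000], [-0.3244, -0.5035]], R = [[6.1644, 3.0822], [0.0000, 5.9582]]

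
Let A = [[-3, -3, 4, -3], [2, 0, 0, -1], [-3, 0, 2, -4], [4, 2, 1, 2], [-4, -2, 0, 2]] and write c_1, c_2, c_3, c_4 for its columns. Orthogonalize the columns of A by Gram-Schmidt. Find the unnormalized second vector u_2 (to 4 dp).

u_2 = (-1.6111, -0.9259, 1.3889, 0.1481, -0.1481)

c_1 = (-3, 2, -3, 4, -4); ‖c_1‖ = 7.3485, so q_1 = (-0.4082, 0.2722, -0.4082, 0.5443, -0.5443).
q_1·c_2 = (-0.4082)·(-3) + 0.2722·0 + (-0.4082)·0 + 0.5443·2 + (-0.5443)·(-2) = 3.4021.
u_2 = c_2 − 3.4021·q_1 = (-1.6111, -0.9259, 1.3889, 0.1481, -0.1481).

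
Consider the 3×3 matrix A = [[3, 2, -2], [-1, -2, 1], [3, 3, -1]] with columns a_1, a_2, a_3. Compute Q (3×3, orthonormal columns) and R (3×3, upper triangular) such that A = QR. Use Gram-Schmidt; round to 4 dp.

a_1 = (3, -1, 3); ‖a_1‖ = 4.3589, so e_1 = (0.6882, -0.2294, 0.6882).
e_1·a_2 = 0.6882·2 + (-0.2294)·(-2) + 0.6882·3 = 3.9001.
u_2 = a_2 − 3.9001·e_1 = (-0.6842, -1.1053, 0.3158).
‖u_2‖ = 1.3377, so e_2 = (-0.5115, -0.8262, 0.2361).
e_1·a_3 = 0.6882·(-2) + (-0.2294)·1 + 0.6882·(-1) = -2.2942; e_2·a_3 = (-0.5115)·(-2) + (-0.8262)·1 + 0.2361·(-1) = -0.0393.
u_3 = a_3 + 2.2942·e_1 + 0.0393·e_2 = (-0.4412, 0.4412, 0.5882).
‖u_3‖ = 0.8575, so e_3 = (-0.5145, 0.5145, 0.6860).

Q = [[0.6882, -0.5115, -0.5145], [-0.2294, -0.8262, 0.5145], [0.6882, 0.2361, 0.6860]], R = [[4.3589, 3.9001, -2.2942], [0.0000, 1.3377, -0.0393], [0.0000, 0.0000, 0.8575]]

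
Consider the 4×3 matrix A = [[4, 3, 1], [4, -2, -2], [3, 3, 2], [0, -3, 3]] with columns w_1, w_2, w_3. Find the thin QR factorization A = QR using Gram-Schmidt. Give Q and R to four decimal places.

q_1 = w_1/‖w_1‖ = (4, 4, 3, 0)/6.4031 = (0.6247, 0.6247, 0.4685, 0.0000).
r_{12} = q_1·w_2 = 2.0303.
u_2 = w_2 − 2.0303·q_1 = (1.7317, -3.2683, 2.0488, -3.0000).
‖u_2‖ = 5.1844, so q_2 = (0.3340, -0.6304, 0.3952, -0.5787).
r_{13} = q_1·w_3 = 0.3123; r_{23} = q_2·w_3 = 0.6492.
u_3 = w_3 − 0.3123·q_1 − 0.6492·q_2 = (0.5880, -1.7858, 1.5971, 3.3757).
‖u_3‖ = 4.1810, so q_3 = (0.1406, -0.4271, 0.3820, 0.8074).

Q = [[0.6247, 0.3340, 0.1406], [0.6247, -0.6304, -0.4271], [0.4685, 0.3952, 0.3820], [0.0000, -0.5787, 0.8074]], R = [[6.4031, 2.0303, 0.3123], [0.0000, 5.1844, 0.6492], [0.0000, 0.0000, 4.1810]]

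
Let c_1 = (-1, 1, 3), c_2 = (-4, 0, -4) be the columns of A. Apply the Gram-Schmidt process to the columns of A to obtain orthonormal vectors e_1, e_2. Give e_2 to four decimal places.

e_2 = (-0.9239, 0.1421, -0.3553)

c_1 = (-1, 1, 3); ‖c_1‖ = 3.3166, so e_1 = (-0.3015, 0.3015, 0.9045).
e_1·c_2 = (-0.3015)·(-4) + 0.3015·0 + 0.9045·(-4) = -2.4121.
u_2 = c_2 + 2.4121·e_1 = (-4.7273, 0.7273, -1.8182).
‖u_2‖ = 5.1168, so e_2 = (-0.9239, 0.1421, -0.3553).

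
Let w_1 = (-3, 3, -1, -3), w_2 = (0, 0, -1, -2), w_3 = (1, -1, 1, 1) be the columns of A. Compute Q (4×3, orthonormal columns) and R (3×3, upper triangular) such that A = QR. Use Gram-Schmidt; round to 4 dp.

Q = [[-0.5669, 0.4160, 0.0741], [0.5669, -0.4160, -0.0741], [-0.1890, -0.4160, 0.8895], [-0.5669, -0.6934, -0.4447]], R = [[5.2915, 1.3229, -1.8898], [0.0000, 1.8028, -0.2774], [0.0000, 0.0000, 0.5930]]

w_1 = (-3, 3, -1, -3); ‖w_1‖ = 5.2915, so q_1 = (-0.5669, 0.5669, -0.1890, -0.5669).
q_1·w_2 = (-0.5669)·0 + 0.5669·0 + (-0.1890)·(-1) + (-0.5669)·(-2) = 1.3229.
u_2 = w_2 − 1.3229·q_1 = (0.7500, -0.7500, -0.7500, -1.2500).
‖u_2‖ = 1.8028, so q_2 = (0.4160, -0.4160, -0.4160, -0.6934).
q_1·w_3 = (-0.5669)·1 + 0.5669·(-1) + (-0.1890)·1 + (-0.5669)·1 = -1.8898; q_2·w_3 = 0.4160·1 + (-0.4160)·(-1) + (-0.4160)·1 + (-0.6934)·1 = -0.2774.
u_3 = w_3 + 1.8898·q_1 + 0.2774·q_2 = (0.0440, -0.0440, 0.5275, -0.2637).
‖u_3‖ = 0.5930, so q_3 = (0.0741, -0.0741, 0.8895, -0.4447).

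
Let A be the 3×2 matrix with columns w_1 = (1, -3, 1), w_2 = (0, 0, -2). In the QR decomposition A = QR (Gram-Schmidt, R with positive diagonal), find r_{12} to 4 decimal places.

w_1 = (1, -3, 1); ‖w_1‖ = 3.3166, so q_1 = (0.3015, -0.9045, 0.3015).
r_{12} = q_1·w_2 = -0.6030.

r_{12} = -0.6030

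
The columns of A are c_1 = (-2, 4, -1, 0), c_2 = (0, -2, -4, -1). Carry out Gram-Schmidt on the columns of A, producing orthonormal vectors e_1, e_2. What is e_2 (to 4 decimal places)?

e_1 = c_1/‖c_1‖ = (-2, 4, -1, 0)/4.5826 = (-0.4364, 0.8729, -0.2182, 0.0000).
r_{12} = e_1·c_2 = -0.8729.
u_2 = c_2 + 0.8729·e_1 = (-0.3810, -1.2381, -4.1905, -1.0000).
‖u_2‖ = 4.4987, so e_2 = (-0.0847, -0.2752, -0.9315, -0.2223).

e_2 = (-0.0847, -0.2752, -0.9315, -0.2223)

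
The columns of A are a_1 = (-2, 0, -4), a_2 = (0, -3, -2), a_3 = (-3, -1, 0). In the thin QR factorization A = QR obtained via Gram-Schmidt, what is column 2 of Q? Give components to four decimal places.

a_1 = (-2, 0, -4); ‖a_1‖ = 4.4721, so e_1 = (-0.4472, 0.0000, -0.8944).
e_1·a_2 = (-0.4472)·0 + 0.0000·(-3) + (-0.8944)·(-2) = 1.7889.
u_2 = a_2 − 1.7889·e_1 = (0.8000, -3.0000, -0.4000).
‖u_2‖ = 3.1305, so e_2 = (0.2556, -0.9583, -0.1278).

e_2 = (0.2556, -0.9583, -0.1278)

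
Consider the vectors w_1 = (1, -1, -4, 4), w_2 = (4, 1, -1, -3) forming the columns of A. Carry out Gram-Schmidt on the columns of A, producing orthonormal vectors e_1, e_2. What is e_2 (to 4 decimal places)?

e_2 = (0.8092, 0.1664, -0.3099, -0.4706)

e_1 = w_1/‖w_1‖ = (1, -1, -4, 4)/5.8310 = (0.1715, -0.1715, -0.6860, 0.6860).
r_{12} = e_1·w_2 = -0.8575.
u_2 = w_2 + 0.8575·e_1 = (4.1471, 0.8529, -1.5882, -2.4118).
‖u_2‖ = 5.1249, so e_2 = (0.8092, 0.1664, -0.3099, -0.4706).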